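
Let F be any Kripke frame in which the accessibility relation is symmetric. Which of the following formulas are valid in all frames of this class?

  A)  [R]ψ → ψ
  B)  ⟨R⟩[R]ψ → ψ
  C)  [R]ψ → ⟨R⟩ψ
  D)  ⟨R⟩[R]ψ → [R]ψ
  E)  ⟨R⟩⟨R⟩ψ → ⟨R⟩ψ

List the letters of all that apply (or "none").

(A) axiom T: valid iff R is reflexive. Such an R need not be reflexive — not valid.
(B) the dual of axiom B: valid iff R is symmetric. Every such R is symmetric — valid.
(C) [R]ψ → ⟨R⟩ψ (axiom D) characterises the serial frames. Such an R need not be serial — not valid.
(D) ⟨R⟩[R]ψ → [R]ψ is the dual of axiom 5, which corresponds to the euclidean property. Such an R need not be euclidean — not valid.
(E) ⟨R⟩⟨R⟩ψ → ⟨R⟩ψ is the dual of axiom 4; it is valid on a frame exactly when R is transitive. Such an R need not be transitive, so not valid.

B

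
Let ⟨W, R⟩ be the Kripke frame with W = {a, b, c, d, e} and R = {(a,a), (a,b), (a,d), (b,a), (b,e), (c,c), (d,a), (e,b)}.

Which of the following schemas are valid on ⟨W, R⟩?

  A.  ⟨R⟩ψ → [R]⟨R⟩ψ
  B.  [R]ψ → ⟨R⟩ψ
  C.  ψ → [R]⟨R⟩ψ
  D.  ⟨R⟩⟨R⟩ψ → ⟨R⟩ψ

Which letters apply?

B, C

R is symmetric: every R-edge is matched by its reverse.
R is not transitive: a R b and b R e but not a R e.
R is not euclidean: a R b and a R d but not b R d.
R is serial: every world has an R-successor.
(A) ⟨R⟩ψ → [R]⟨R⟩ψ is axiom 5, which corresponds to the euclidean property. R is not euclidean — not valid.
(B) [R]ψ → ⟨R⟩ψ (axiom D) characterises the serial frames. R is serial — valid.
(C) axiom B: valid iff R is symmetric. R is symmetric — valid.
(D) ⟨R⟩⟨R⟩ψ → ⟨R⟩ψ (the dual of axiom 4) characterises the transitive frames. R is not transitive — not valid.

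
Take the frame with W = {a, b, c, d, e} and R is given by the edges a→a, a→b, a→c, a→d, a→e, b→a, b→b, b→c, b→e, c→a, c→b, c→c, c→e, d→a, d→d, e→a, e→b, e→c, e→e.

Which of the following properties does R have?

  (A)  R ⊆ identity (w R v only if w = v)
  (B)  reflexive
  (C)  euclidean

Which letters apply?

B

(A) not ⊆ identity: a R b with a ≠ b.
(B) reflexive: each world relates to itself.
(C) not euclidean: a R b and a R d but not b R d.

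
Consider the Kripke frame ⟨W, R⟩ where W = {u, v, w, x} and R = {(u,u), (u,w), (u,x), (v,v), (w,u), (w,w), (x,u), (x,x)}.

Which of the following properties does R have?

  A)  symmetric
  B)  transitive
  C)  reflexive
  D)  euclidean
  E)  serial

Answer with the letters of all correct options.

A, C, E

(A) symmetric: every R-edge is matched by its reverse.
(B) not transitive: w R u and u R x but not w R x.
(C) reflexive: each world relates to itself.
(D) not euclidean: u R w and u R x but not w R x.
(E) serial: every world has an R-successor.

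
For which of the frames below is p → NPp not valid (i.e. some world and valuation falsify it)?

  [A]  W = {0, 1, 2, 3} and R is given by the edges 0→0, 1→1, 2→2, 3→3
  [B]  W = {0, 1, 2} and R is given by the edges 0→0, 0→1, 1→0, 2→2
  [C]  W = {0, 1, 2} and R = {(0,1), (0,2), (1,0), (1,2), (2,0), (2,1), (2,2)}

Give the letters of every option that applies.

The schema p → NPp is axiom B; it is valid on a frame iff R is symmetric.
(A) R is symmetric (every R-edge is matched by its reverse), so the schema is valid here.
(B) R is symmetric (every R-edge is matched by its reverse), so the schema is valid here.
(C) R is symmetric (every R-edge is matched by its reverse), so the schema is valid here.

none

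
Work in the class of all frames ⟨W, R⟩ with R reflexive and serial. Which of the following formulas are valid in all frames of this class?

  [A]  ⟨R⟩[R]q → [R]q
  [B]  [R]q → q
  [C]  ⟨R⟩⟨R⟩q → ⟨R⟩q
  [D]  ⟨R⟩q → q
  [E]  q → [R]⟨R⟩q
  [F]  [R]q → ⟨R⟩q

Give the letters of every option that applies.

(A) the dual of axiom 5: valid iff R is euclidean. Such an R need not be euclidean — not valid.
(B) [R]q → q is axiom T; it is valid on a frame exactly when R is reflexive. Every such R is reflexive, so valid.
(C) ⟨R⟩⟨R⟩q → ⟨R⟩q (the dual of axiom 4) characterises the transitive frames. Such an R need not be transitive — not valid.
(D) ⟨R⟩q → q (the converse of T) corresponds to R being a subset of the identity. Such an R need not be a subset of the identity, so not valid.
(E) q → [R]⟨R⟩q is axiom B, which corresponds to symmetry. Such an R need not be symmetric — not valid.
(F) [R]q → ⟨R⟩q is axiom D; it is valid on a frame exactly when R is serial. Every such R is serial, so valid.

B, F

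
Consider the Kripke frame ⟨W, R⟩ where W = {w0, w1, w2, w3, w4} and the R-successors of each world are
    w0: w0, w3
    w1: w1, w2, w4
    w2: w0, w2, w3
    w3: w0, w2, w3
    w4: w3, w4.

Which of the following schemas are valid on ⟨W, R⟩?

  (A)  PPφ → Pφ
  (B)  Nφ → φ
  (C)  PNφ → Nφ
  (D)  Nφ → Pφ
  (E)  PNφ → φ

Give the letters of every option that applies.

R is reflexive: each world relates to itself.
R is not symmetric: w1 R w2 but not w2 R w1.
R is not transitive: w0 R w3 and w3 R w2 but not w0 R w2.
R is not euclidean: w1 R w2 and w1 R w1 but not w2 R w1.
R is serial: every world has an R-successor.
(A) the dual of axiom 4: valid iff R is transitive. R is not transitive — not valid.
(B) axiom T: valid iff R is reflexive. R is reflexive — valid.
(C) PNφ → Nφ is the dual of axiom 5, which corresponds to the euclidean property. R is not euclidean — not valid.
(D) Nφ → Pφ is axiom D; it is valid on a frame exactly when R is serial. R is serial, so valid.
(E) PNφ → φ is the dual of axiom B, which corresponds to symmetry. R is not symmetric — not valid.

B, D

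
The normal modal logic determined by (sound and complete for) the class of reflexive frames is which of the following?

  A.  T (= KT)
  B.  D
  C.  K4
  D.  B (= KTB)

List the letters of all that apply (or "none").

(A) T (= KT) is determined by exactly this class.
(B) D is determined by the class of serial frames.
(C) K4 is determined by the class of transitive frames.
(D) B (= KTB) is determined by the class of reflexive and symmetric frames.

A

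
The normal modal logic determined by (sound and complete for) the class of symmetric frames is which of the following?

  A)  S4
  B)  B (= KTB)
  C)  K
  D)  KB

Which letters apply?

D

(A) S4 is determined by the class of reflexive and transitive frames.
(B) B (= KTB) is determined by the class of reflexive and symmetric frames.
(C) K is determined by the class of arbitrary frames.
(D) KB is determined by exactly this class.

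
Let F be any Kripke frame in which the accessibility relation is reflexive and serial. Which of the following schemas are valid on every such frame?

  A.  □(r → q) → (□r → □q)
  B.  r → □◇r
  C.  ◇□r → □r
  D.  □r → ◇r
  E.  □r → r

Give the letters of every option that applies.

(A) this is just K, valid on every normal frame.
(B) r → □◇r is axiom B, which corresponds to symmetry. Such an R need not be symmetric — not valid.
(C) the dual of axiom 5: valid iff R is euclidean. Such an R need not be euclidean — not valid.
(D) axiom D: valid iff R is serial. Every such R is serial — valid.
(E) axiom T: valid iff R is reflexive. Every such R is reflexive — valid.

A, D, E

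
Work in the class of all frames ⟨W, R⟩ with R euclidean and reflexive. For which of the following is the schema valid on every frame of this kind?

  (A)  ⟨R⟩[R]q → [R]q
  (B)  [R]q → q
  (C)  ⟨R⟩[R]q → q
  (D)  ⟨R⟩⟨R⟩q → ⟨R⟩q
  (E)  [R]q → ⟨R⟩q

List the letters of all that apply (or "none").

A, B, C, D, E

A reflexive euclidean relation is also symmetric (from wRw and wRv the euclidean condition gives vRw) and hence transitive; it is an equivalence relation.
(A) ⟨R⟩[R]q → [R]q (the dual of axiom 5) characterises the euclidean frames. Every such R is euclidean — valid.
(B) [R]q → q is axiom T; it is valid on a frame exactly when R is reflexive. Every such R is reflexive, so valid.
(C) the dual of axiom B: valid iff R is symmetric. Every such R is symmetric — valid.
(D) ⟨R⟩⟨R⟩q → ⟨R⟩q is the dual of axiom 4; it is valid on a frame exactly when R is transitive. Every such R is transitive, so valid.
(E) [R]q → ⟨R⟩q is axiom D, which corresponds to seriality. Every such R is serial — valid.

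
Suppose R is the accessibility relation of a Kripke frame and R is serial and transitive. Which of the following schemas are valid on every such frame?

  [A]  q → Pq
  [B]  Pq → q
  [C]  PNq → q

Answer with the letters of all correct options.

none

(A) q → Pq is the dual of axiom T; it is valid on a frame exactly when R is reflexive. Such an R need not be reflexive, so not valid.
(B) Pq → q is the converse of T; it holds exactly when R ⊆ identity. Such an R need not be a subset of the identity — not valid.
(C) PNq → q is the dual of axiom B, which corresponds to symmetry. Such an R need not be symmetric — not valid.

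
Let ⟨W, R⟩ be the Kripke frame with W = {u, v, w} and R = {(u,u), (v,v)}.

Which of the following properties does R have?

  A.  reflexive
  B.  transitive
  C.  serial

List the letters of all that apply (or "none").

B

(A) not reflexive: not w R w.
(B) transitive: R is closed under composition.
(C) not serial: w has no R-successor.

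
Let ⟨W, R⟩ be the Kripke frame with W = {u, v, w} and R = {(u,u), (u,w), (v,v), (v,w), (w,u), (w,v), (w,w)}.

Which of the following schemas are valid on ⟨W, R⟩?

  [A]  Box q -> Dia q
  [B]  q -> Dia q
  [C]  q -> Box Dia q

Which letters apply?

R is reflexive: each world relates to itself.
R is symmetric: every R-edge is matched by its reverse.
R is serial: every world has an R-successor.
(A) Box q -> Dia q (axiom D) characterises the serial frames. R is serial — valid.
(B) q -> Dia q (the dual of axiom T) characterises the reflexive frames. R is reflexive — valid.
(C) q -> Box Dia q is axiom B; it is valid on a frame exactly when R is symmetric. R is symmetric, so valid.

A, B, C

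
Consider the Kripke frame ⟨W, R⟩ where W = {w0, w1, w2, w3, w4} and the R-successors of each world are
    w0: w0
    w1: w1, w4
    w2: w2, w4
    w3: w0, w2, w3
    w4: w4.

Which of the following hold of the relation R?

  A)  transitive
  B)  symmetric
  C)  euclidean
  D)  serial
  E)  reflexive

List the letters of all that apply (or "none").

D, E

(A) not transitive: w3 R w2 and w2 R w4 but not w3 R w4.
(B) not symmetric: w1 R w4 but not w4 R w1.
(C) not euclidean: w1 R w4 and w1 R w1 but not w4 R w1.
(D) serial: every world has an R-successor.
(E) reflexive: each world relates to itself.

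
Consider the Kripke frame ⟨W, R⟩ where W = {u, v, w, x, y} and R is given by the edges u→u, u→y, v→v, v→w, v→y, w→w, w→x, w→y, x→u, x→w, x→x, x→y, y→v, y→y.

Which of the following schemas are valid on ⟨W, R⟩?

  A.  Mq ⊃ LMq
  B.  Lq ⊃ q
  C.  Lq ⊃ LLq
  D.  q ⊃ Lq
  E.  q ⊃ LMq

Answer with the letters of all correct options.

B

R is reflexive: each world relates to itself.
R is not symmetric: u R y but not y R u.
R is not transitive: u R y and y R v but not u R v.
R is not euclidean: u R y and u R u but not y R u.
R is not a subset of the identity: u R y with u ≠ y.
(A) Mq ⊃ LMq is axiom 5, which corresponds to the euclidean property. R is not euclidean — not valid.
(B) Lq ⊃ q is axiom T, which corresponds to reflexivity. R is reflexive — valid.
(C) axiom 4: valid iff R is transitive. R is not transitive — not valid.
(D) q ⊃ Lq is equivalent to ◇p→p; it holds exactly when R ⊆ identity. Here R ⊄ identity — not valid.
(E) axiom B: valid iff R is symmetric. R is not symmetric — not valid.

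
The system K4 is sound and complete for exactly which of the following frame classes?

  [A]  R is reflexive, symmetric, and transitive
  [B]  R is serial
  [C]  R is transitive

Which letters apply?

(A) this class determines S5, not K4.
(B) this class determines D, not K4.
(C) K4 is sound and complete for exactly this class.

C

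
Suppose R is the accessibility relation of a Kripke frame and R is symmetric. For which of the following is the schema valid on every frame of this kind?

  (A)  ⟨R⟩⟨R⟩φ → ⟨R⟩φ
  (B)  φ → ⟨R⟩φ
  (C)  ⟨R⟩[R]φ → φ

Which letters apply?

C

(A) the dual of axiom 4: valid iff R is transitive. Such an R need not be transitive — not valid.
(B) φ → ⟨R⟩φ is the dual of axiom T, which corresponds to reflexivity. Such an R need not be reflexive — not valid.
(C) ⟨R⟩[R]φ → φ is the dual of axiom B, which corresponds to symmetry. Every such R is symmetric — valid.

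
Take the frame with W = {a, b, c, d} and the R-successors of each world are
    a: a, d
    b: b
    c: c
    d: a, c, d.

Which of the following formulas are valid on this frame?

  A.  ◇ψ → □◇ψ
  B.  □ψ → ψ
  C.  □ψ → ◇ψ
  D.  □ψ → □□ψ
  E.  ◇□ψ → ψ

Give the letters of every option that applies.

B, C

R is reflexive: each world relates to itself.
R is not symmetric: d R c but not c R d.
R is not transitive: a R d and d R c but not a R c.
R is not euclidean: d R a and d R c but not a R c.
R is serial: every world has an R-successor.
(A) ◇ψ → □◇ψ is axiom 5; it is valid on a frame exactly when R is euclidean. R is not euclidean, so not valid.
(B) □ψ → ψ (axiom T) characterises the reflexive frames. R is reflexive — valid.
(C) axiom D: valid iff R is serial. R is serial — valid.
(D) axiom 4: valid iff R is transitive. R is not transitive — not valid.
(E) ◇□ψ → ψ is the dual of axiom B; it is valid on a frame exactly when R is symmetric. R is not symmetric, so not valid.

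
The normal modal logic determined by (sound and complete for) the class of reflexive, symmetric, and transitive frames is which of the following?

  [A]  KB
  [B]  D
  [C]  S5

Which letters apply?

(A) KB is determined by the class of symmetric frames.
(B) D is determined by the class of serial frames.
(C) S5 is determined by exactly this class.

C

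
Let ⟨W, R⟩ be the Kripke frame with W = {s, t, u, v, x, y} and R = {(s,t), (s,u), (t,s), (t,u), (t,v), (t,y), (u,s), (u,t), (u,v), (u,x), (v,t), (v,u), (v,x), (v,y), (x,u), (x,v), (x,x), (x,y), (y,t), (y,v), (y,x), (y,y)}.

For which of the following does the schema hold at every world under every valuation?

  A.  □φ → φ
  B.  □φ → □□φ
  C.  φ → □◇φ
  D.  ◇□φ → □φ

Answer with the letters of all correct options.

C

R is not reflexive: not s R s.
R is symmetric: every R-edge is matched by its reverse.
R is not transitive: s R t and t R s but not s R s.
R is not euclidean: t R s and t R v but not s R v.
(A) □φ → φ (axiom T) characterises the reflexive frames. R is not reflexive — not valid.
(B) □φ → □□φ (axiom 4) characterises the transitive frames. R is not transitive — not valid.
(C) φ → □◇φ (axiom B) characterises the symmetric frames. R is symmetric — valid.
(D) the dual of axiom 5: valid iff R is euclidean. R is not euclidean — not valid.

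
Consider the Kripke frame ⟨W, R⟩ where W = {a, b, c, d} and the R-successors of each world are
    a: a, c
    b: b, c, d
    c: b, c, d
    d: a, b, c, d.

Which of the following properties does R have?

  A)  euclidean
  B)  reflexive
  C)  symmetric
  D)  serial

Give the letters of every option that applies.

B, D

(A) not euclidean: a R c and a R a but not c R a.
(B) reflexive: each world relates to itself.
(C) not symmetric: a R c but not c R a.
(D) serial: every world has an R-successor.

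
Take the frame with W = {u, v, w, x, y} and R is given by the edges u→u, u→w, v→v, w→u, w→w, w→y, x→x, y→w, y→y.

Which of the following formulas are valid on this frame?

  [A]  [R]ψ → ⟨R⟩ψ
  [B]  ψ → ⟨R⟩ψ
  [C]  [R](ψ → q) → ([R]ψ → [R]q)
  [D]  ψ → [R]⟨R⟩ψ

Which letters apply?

A, B, C, D

R is reflexive: each world relates to itself.
R is symmetric: every R-edge is matched by its reverse.
R is serial: every world has an R-successor.
(A) axiom D: valid iff R is serial. R is serial — valid.
(B) the dual of axiom T: valid iff R is reflexive. R is reflexive — valid.
(C) this is just K, valid on every normal frame.
(D) ψ → [R]⟨R⟩ψ (axiom B) characterises the symmetric frames. R is symmetric — valid.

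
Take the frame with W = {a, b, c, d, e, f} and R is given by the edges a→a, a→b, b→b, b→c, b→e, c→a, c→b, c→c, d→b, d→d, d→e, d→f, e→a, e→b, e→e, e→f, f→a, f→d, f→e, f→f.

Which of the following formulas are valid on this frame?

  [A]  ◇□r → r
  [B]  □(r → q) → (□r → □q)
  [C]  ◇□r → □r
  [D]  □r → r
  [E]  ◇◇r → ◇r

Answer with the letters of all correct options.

B, D

R is reflexive: each world relates to itself.
R is not symmetric: a R b but not b R a.
R is not transitive: a R b and b R c but not a R c.
R is not euclidean: a R b and a R a but not b R a.
(A) ◇□r → r is the dual of axiom B, which corresponds to symmetry. R is not symmetric — not valid.
(B) this is just K, valid on every normal frame.
(C) ◇□r → □r is the dual of axiom 5, which corresponds to the euclidean property. R is not euclidean — not valid.
(D) □r → r (axiom T) characterises the reflexive frames. R is reflexive — valid.
(E) the dual of axiom 4: valid iff R is transitive. R is not transitive — not valid.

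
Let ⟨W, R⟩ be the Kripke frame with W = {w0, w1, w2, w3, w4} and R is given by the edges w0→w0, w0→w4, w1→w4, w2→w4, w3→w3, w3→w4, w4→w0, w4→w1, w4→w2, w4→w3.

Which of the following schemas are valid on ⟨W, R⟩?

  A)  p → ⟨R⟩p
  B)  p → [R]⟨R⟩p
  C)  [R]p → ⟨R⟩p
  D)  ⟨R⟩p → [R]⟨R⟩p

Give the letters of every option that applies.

B, C

R is not reflexive: not w1 R w1.
R is symmetric: every R-edge is matched by its reverse.
R is not euclidean: w4 R w0 and w4 R w1 but not w0 R w1.
R is serial: every world has an R-successor.
(A) the dual of axiom T: valid iff R is reflexive. R is not reflexive — not valid.
(B) axiom B: valid iff R is symmetric. R is symmetric — valid.
(C) [R]p → ⟨R⟩p (axiom D) characterises the serial frames. R is serial — valid.
(D) ⟨R⟩p → [R]⟨R⟩p (axiom 5) characterises the euclidean frames. R is not euclidean — not valid.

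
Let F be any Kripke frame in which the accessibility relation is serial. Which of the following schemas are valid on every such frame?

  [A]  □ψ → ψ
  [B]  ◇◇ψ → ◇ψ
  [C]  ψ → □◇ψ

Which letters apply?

(A) axiom T: valid iff R is reflexive. Such an R need not be reflexive — not valid.
(B) ◇◇ψ → ◇ψ (the dual of axiom 4) characterises the transitive frames. Such an R need not be transitive — not valid.
(C) ψ → □◇ψ is axiom B; it is valid on a frame exactly when R is symmetric. Such an R need not be symmetric, so not valid.

none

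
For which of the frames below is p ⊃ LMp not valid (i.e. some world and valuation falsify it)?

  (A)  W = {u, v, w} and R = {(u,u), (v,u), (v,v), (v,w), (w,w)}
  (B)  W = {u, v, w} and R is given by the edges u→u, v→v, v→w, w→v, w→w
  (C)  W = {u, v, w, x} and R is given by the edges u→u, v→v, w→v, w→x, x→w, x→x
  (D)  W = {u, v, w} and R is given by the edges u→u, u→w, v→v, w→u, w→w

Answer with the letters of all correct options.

A, C

The schema p ⊃ LMp is axiom B; it is valid on a frame iff R is symmetric.
(A) R is not symmetric (v R u but not u R v), so the schema fails here.
(B) R is symmetric (every R-edge is matched by its reverse), so the schema is valid here.
(C) R is not symmetric (w R v but not v R w), so the schema fails here.
(D) R is symmetric (every R-edge is matched by its reverse), so the schema is valid here.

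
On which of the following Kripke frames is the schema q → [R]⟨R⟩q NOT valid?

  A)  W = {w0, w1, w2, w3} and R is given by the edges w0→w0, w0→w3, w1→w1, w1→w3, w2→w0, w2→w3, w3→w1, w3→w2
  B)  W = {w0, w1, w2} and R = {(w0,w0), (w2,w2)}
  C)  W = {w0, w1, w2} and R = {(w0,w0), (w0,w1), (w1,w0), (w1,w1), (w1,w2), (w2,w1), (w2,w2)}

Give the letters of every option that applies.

The schema q → [R]⟨R⟩q is axiom B; it is valid on a frame iff R is symmetric.
(A) R is not symmetric (w0 R w3 but not w3 R w0), so the schema fails here.
(B) R is symmetric (every R-edge is matched by its reverse), so the schema is valid here.
(C) R is symmetric (every R-edge is matched by its reverse), so the schema is valid here.

A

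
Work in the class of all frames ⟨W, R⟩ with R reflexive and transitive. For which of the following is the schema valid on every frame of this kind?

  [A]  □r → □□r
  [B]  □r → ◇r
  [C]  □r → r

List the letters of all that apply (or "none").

A, B, C

Reflexive relations are serial.
(A) axiom 4: valid iff R is transitive. Every such R is transitive — valid.
(B) □r → ◇r is axiom D, which corresponds to seriality. Every such R is serial — valid.
(C) □r → r is axiom T; it is valid on a frame exactly when R is reflexive. Every such R is reflexive, so valid.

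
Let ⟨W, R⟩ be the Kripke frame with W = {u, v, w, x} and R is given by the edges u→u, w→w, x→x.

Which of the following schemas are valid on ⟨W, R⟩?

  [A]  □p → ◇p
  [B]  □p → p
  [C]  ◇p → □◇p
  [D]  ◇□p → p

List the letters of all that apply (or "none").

C, D

R is not reflexive: not v R v.
R is symmetric: every R-edge is matched by its reverse.
R is euclidean: any two R-successors of the same world are R-related.
R is not serial: v has no R-successor.
(A) □p → ◇p (axiom D) characterises the serial frames. R is not serial — not valid.
(B) □p → p is axiom T; it is valid on a frame exactly when R is reflexive. R is not reflexive, so not valid.
(C) ◇p → □◇p is axiom 5, which corresponds to the euclidean property. R is euclidean — valid.
(D) ◇□p → p is the dual of axiom B; it is valid on a frame exactly when R is symmetric. R is symmetric, so valid.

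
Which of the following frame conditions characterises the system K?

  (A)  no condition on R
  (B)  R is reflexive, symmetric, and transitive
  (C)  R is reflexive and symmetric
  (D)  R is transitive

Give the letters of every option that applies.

(A) K is sound and complete for exactly this class.
(B) this class determines S5, not K.
(C) this class determines B (= KTB), not K.
(D) this class determines K4, not K.

A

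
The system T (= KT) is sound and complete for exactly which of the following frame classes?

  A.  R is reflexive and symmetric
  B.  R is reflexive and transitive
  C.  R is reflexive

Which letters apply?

C

(A) this class determines B (= KTB), not T (= KT).
(B) this class determines S4, not T (= KT).
(C) T (= KT) is sound and complete for exactly this class.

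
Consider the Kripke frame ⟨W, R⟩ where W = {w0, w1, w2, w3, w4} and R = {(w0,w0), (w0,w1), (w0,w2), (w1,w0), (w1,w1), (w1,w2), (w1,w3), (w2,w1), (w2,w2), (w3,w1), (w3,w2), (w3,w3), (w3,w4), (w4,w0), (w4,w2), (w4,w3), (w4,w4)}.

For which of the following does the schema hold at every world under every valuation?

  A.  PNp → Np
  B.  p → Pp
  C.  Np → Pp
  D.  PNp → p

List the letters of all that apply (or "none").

R is reflexive: each world relates to itself.
R is not symmetric: w0 R w2 but not w2 R w0.
R is not euclidean: w0 R w2 and w0 R w0 but not w2 R w0.
R is serial: every world has an R-successor.
(A) the dual of axiom 5: valid iff R is euclidean. R is not euclidean — not valid.
(B) p → Pp is the dual of axiom T; it is valid on a frame exactly when R is reflexive. R is reflexive, so valid.
(C) Np → Pp (axiom D) characterises the serial frames. R is serial — valid.
(D) PNp → p (the dual of axiom B) characterises the symmetric frames. R is not symmetric — not valid.

B, C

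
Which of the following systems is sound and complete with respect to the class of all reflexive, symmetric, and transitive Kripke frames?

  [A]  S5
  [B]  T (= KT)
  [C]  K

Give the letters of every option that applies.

A

(A) S5 is determined by exactly this class.
(B) T (= KT) is determined by the class of reflexive frames.
(C) K is determined by the class of arbitrary frames.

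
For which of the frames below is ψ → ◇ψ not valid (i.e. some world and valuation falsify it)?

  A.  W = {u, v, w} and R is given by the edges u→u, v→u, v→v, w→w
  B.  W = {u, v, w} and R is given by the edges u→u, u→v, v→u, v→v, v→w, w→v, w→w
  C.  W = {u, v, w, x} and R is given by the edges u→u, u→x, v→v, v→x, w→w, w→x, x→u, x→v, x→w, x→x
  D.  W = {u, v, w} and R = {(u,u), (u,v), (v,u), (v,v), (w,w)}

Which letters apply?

The schema ψ → ◇ψ is the dual of axiom T; it is valid on a frame iff R is reflexive.
(A) R is reflexive (each world relates to itself), so the schema is valid here.
(B) R is reflexive (each world relates to itself), so the schema is valid here.
(C) R is reflexive (each world relates to itself), so the schema is valid here.
(D) R is reflexive (each world relates to itself), so the schema is valid here.

none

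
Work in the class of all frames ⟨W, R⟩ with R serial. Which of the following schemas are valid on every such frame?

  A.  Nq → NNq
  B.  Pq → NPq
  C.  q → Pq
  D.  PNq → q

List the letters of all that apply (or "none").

(A) axiom 4: valid iff R is transitive. Such an R need not be transitive — not valid.
(B) axiom 5: valid iff R is euclidean. Such an R need not be euclidean — not valid.
(C) q → Pq is the dual of axiom T, which corresponds to reflexivity. Such an R need not be reflexive — not valid.
(D) PNq → q (the dual of axiom B) characterises the symmetric frames. Such an R need not be symmetric — not valid.

none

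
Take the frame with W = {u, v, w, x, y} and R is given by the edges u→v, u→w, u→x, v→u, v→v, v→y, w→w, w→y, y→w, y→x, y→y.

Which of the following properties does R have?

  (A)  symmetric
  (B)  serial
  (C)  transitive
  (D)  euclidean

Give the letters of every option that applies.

(A) not symmetric: u R w but not w R u.
(B) not serial: x has no R-successor.
(C) not transitive: u R v and v R u but not u R u.
(D) not euclidean: u R v and u R w but not v R w.

none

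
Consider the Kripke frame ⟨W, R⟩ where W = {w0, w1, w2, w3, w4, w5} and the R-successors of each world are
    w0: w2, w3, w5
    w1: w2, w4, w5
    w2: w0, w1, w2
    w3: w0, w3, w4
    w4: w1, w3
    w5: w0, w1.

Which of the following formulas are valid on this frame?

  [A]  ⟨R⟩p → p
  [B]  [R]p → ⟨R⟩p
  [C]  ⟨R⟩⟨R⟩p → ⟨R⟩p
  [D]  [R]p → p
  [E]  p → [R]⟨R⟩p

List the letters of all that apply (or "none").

B, E

R is not reflexive: not w0 R w0.
R is symmetric: every R-edge is matched by its reverse.
R is not transitive: w0 R w2 and w2 R w0 but not w0 R w0.
R is serial: every world has an R-successor.
R is not a subset of the identity: w0 R w2 with w0 ≠ w2.
(A) ⟨R⟩p → p is the converse of T; it holds exactly when R ⊆ identity. Here R ⊄ identity — not valid.
(B) axiom D: valid iff R is serial. R is serial — valid.
(C) ⟨R⟩⟨R⟩p → ⟨R⟩p is the dual of axiom 4, which corresponds to transitivity. R is not transitive — not valid.
(D) [R]p → p is axiom T, which corresponds to reflexivity. R is not reflexive — not valid.
(E) p → [R]⟨R⟩p is axiom B, which corresponds to symmetry. R is symmetric — valid.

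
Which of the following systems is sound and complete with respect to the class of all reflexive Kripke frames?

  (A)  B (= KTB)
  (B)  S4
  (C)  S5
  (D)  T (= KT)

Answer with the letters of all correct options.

(A) B (= KTB) is determined by the class of reflexive and symmetric frames.
(B) S4 is determined by the class of reflexive and transitive frames.
(C) S5 is determined by the class of reflexive, symmetric, and transitive frames.
(D) T (= KT) is determined by exactly this class.

D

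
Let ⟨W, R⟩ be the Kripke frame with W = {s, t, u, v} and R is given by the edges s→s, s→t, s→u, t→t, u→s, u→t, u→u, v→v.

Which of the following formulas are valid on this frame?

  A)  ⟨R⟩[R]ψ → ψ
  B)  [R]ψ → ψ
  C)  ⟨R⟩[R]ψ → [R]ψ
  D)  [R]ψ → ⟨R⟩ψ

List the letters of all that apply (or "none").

B, D

R is reflexive: each world relates to itself.
R is not symmetric: s R t but not t R s.
R is not euclidean: s R t and s R s but not t R s.
R is serial: every world has an R-successor.
(A) ⟨R⟩[R]ψ → ψ is the dual of axiom B; it is valid on a frame exactly when R is symmetric. R is not symmetric, so not valid.
(B) [R]ψ → ψ (axiom T) characterises the reflexive frames. R is reflexive — valid.
(C) the dual of axiom 5: valid iff R is euclidean. R is not euclidean — not valid.
(D) [R]ψ → ⟨R⟩ψ is axiom D; it is valid on a frame exactly when R is serial. R is serial, so valid.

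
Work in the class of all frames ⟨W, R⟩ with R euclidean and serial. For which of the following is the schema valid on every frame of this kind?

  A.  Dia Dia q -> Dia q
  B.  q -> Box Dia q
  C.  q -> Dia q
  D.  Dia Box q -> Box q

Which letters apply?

D

(A) the dual of axiom 4: valid iff R is transitive. Such an R need not be transitive — not valid.
(B) axiom B: valid iff R is symmetric. Such an R need not be symmetric — not valid.
(C) q -> Dia q is the dual of axiom T, which corresponds to reflexivity. Such an R need not be reflexive — not valid.
(D) the dual of axiom 5: valid iff R is euclidean. Every such R is euclidean — valid.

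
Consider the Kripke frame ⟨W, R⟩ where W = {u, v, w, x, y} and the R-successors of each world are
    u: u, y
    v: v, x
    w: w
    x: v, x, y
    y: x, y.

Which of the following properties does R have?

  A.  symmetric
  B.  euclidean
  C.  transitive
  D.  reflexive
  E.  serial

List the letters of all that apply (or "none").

(A) not symmetric: u R y but not y R u.
(B) not euclidean: u R y and u R u but not y R u.
(C) not transitive: u R y and y R x but not u R x.
(D) reflexive: each world relates to itself.
(E) serial: every world has an R-successor.

D, E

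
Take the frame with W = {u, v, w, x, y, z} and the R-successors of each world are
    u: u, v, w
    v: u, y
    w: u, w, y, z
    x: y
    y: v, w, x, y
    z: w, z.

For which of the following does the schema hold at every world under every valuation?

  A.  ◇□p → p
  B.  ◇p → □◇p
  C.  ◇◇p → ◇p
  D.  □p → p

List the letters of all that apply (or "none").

A

R is not reflexive: not v R v.
R is symmetric: every R-edge is matched by its reverse.
R is not transitive: u R v and v R y but not u R y.
R is not euclidean: u R v and u R w but not v R w.
(A) ◇□p → p is the dual of axiom B; it is valid on a frame exactly when R is symmetric. R is symmetric, so valid.
(B) axiom 5: valid iff R is euclidean. R is not euclidean — not valid.
(C) ◇◇p → ◇p (the dual of axiom 4) characterises the transitive frames. R is not transitive — not valid.
(D) □p → p is axiom T; it is valid on a frame exactly when R is reflexive. R is not reflexive, so not valid.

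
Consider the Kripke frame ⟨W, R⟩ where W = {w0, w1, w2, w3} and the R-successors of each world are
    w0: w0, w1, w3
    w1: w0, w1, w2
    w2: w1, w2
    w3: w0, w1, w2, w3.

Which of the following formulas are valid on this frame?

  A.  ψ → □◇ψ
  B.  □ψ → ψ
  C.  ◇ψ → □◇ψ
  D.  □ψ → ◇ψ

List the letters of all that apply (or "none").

B, D

R is reflexive: each world relates to itself.
R is not symmetric: w3 R w1 but not w1 R w3.
R is not euclidean: w0 R w1 and w0 R w3 but not w1 R w3.
R is serial: every world has an R-successor.
(A) axiom B: valid iff R is symmetric. R is not symmetric — not valid.
(B) □ψ → ψ (axiom T) characterises the reflexive frames. R is reflexive — valid.
(C) ◇ψ → □◇ψ is axiom 5; it is valid on a frame exactly when R is euclidean. R is not euclidean, so not valid.
(D) □ψ → ◇ψ (axiom D) characterises the serial frames. R is serial — valid.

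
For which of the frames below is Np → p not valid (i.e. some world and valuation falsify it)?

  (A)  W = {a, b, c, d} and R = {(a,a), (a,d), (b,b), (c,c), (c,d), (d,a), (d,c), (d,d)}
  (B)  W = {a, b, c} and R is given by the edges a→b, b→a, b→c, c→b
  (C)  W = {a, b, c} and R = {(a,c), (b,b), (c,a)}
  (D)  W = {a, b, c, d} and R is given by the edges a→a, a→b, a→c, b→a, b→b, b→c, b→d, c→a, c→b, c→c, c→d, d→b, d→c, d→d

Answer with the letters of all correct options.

B, C

The schema Np → p is axiom T; it is valid on a frame iff R is reflexive.
(A) R is reflexive (each world relates to itself), so the schema is valid here.
(B) R is not reflexive (not a R a), so the schema fails here.
(C) R is not reflexive (not a R a), so the schema fails here.
(D) R is reflexive (each world relates to itself), so the schema is valid here.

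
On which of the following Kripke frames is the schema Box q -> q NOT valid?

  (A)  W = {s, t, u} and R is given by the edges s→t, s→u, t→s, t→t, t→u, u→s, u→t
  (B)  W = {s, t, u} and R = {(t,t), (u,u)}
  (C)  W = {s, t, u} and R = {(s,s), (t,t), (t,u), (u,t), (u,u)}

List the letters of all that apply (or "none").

The schema Box q -> q is axiom T; it is valid on a frame iff R is reflexive.
(A) R is not reflexive (not s R s), so the schema fails here.
(B) R is not reflexive (not s R s), so the schema fails here.
(C) R is reflexive (each world relates to itself), so the schema is valid here.

A, B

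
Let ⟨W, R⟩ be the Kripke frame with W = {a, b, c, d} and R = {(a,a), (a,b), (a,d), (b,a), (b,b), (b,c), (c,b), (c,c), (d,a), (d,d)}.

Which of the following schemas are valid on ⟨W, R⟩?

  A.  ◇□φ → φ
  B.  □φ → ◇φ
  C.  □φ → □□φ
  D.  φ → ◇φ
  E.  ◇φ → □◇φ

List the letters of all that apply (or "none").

A, B, D

R is reflexive: each world relates to itself.
R is symmetric: every R-edge is matched by its reverse.
R is not transitive: a R b and b R c but not a R c.
R is not euclidean: a R b and a R d but not b R d.
R is serial: every world has an R-successor.
(A) the dual of axiom B: valid iff R is symmetric. R is symmetric — valid.
(B) axiom D: valid iff R is serial. R is serial — valid.
(C) □φ → □□φ is axiom 4, which corresponds to transitivity. R is not transitive — not valid.
(D) φ → ◇φ is the dual of axiom T, which corresponds to reflexivity. R is reflexive — valid.
(E) ◇φ → □◇φ is axiom 5, which corresponds to the euclidean property. R is not euclidean — not valid.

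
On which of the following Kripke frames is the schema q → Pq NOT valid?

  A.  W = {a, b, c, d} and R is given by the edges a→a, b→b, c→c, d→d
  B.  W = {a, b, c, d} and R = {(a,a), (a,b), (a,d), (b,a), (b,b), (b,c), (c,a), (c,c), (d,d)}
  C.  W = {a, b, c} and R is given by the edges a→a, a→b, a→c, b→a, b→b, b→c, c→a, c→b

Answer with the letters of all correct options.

The schema q → Pq is the dual of axiom T; it is valid on a frame iff R is reflexive.
(A) R is reflexive (each world relates to itself), so the schema is valid here.
(B) R is reflexive (each world relates to itself), so the schema is valid here.
(C) R is not reflexive (not c R c), so the schema fails here.

C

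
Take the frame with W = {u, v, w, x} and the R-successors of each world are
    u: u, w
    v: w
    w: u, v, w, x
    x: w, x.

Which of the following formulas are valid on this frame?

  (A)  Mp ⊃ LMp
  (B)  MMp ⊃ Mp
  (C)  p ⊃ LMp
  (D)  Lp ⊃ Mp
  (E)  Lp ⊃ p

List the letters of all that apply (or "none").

R is not reflexive: not v R v.
R is symmetric: every R-edge is matched by its reverse.
R is not transitive: u R w and w R v but not u R v.
R is not euclidean: w R u and w R v but not u R v.
R is serial: every world has an R-successor.
(A) axiom 5: valid iff R is euclidean. R is not euclidean — not valid.
(B) the dual of axiom 4: valid iff R is transitive. R is not transitive — not valid.
(C) p ⊃ LMp (axiom B) characterises the symmetric frames. R is symmetric — valid.
(D) Lp ⊃ Mp is axiom D; it is valid on a frame exactly when R is serial. R is serial, so valid.
(E) Lp ⊃ p is axiom T; it is valid on a frame exactly when R is reflexive. R is not reflexive, so not valid.

C, D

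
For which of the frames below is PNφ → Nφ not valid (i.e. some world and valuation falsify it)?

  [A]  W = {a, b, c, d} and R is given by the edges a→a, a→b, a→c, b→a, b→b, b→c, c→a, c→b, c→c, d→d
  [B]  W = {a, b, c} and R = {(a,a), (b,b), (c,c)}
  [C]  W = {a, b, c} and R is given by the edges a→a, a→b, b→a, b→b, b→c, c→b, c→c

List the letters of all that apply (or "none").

The schema PNφ → Nφ is the dual of axiom 5; it is valid on a frame iff R is euclidean.
(A) R is euclidean (any two R-successors of the same world are R-related), so the schema is valid here.
(B) R is euclidean (any two R-successors of the same world are R-related), so the schema is valid here.
(C) R is not euclidean (b R a and b R c but not a R c), so the schema fails here.

C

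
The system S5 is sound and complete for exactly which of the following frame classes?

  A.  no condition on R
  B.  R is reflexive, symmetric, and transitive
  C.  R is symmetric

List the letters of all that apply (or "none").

B

(A) this class determines K, not S5.
(B) S5 is sound and complete for exactly this class.
(C) this class determines KB, not S5.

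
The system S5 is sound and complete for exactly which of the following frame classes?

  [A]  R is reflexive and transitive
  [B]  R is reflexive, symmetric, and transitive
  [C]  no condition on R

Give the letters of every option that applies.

B

(A) this class determines S4, not S5.
(B) S5 is sound and complete for exactly this class.
(C) this class determines K, not S5.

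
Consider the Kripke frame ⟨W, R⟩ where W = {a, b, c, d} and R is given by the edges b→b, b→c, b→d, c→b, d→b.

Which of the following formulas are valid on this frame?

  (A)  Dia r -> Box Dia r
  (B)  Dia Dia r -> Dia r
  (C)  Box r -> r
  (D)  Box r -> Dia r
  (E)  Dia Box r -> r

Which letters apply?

E

R is not reflexive: not a R a.
R is symmetric: every R-edge is matched by its reverse.
R is not transitive: c R b and b R c but not c R c.
R is not euclidean: b R c and b R d but not c R d.
R is not serial: a has no R-successor.
(A) Dia r -> Box Dia r is axiom 5; it is valid on a frame exactly when R is euclidean. R is not euclidean, so not valid.
(B) Dia Dia r -> Dia r is the dual of axiom 4, which corresponds to transitivity. R is not transitive — not valid.
(C) Box r -> r is axiom T, which corresponds to reflexivity. R is not reflexive — not valid.
(D) axiom D: valid iff R is serial. R is not serial — not valid.
(E) Dia Box r -> r is the dual of axiom B, which corresponds to symmetry. R is symmetric — valid.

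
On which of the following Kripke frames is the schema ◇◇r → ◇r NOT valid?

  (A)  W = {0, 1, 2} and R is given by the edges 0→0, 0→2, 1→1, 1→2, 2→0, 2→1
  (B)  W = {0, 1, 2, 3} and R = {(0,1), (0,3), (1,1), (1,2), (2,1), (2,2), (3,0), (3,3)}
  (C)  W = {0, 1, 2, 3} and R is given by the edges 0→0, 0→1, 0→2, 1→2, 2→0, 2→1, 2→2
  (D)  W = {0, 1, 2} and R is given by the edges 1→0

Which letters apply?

The schema ◇◇r → ◇r is the dual of axiom 4; it is valid on a frame iff R is transitive.
(A) R is not transitive (0 R 2 and 2 R 1 but not 0 R 1), so the schema fails here.
(B) R is not transitive (0 R 1 and 1 R 2 but not 0 R 2), so the schema fails here.
(C) R is not transitive (1 R 2 and 2 R 0 but not 1 R 0), so the schema fails here.
(D) R is transitive (R is closed under composition), so the schema is valid here.

A, B, C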